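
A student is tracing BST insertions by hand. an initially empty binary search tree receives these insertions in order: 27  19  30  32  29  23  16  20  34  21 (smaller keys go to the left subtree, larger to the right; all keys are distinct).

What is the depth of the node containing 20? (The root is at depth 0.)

3

Resulting structure (node: left, right):
  27: L=19, R=30
  19: L=16, R=23
  30: L=29, R=32
  32: L=–, R=34
  29: L=–, R=–
  23: L=20, R=–
  16: L=–, R=–
  20: L=–, R=21
  34: L=–, R=–
  21: L=–, R=–

Path to 20: 27 → 19 → 23 → 20, which is 3 edges.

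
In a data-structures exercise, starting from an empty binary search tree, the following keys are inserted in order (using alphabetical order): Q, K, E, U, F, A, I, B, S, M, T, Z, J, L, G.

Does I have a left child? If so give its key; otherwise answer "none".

Q: root
K: left child of Q (depth 1)
E: left child of K (depth 2)
U: right child of Q (depth 1)
F: right child of E (depth 3)
A: left child of E (depth 3)
I: right child of F (depth 4)
B: right child of A (depth 4)
S: left child of U (depth 2)
M: right child of K (depth 2)
T: right child of S (depth 3)
Z: right child of U (depth 2)
J: right child of I (depth 5)
L: left child of M (depth 3)
G: left child of I (depth 5)

G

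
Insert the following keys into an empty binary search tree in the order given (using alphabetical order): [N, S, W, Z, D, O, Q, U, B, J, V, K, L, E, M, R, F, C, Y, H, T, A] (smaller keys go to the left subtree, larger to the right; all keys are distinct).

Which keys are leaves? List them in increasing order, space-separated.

N: root
S: right child of N (depth 1)
W: right child of S (depth 2)
Z: right child of W (depth 3)
D: left child of N (depth 1)
O: left child of S (depth 2)
Q: right child of O (depth 3)
U: left child of W (depth 3)
B: left child of D (depth 2)
J: right child of D (depth 2)
V: right child of U (depth 4)
K: right child of J (depth 3)
L: right child of K (depth 4)
E: left child of J (depth 3)
M: right child of L (depth 5)
R: right child of Q (depth 4)
F: right child of E (depth 4)
C: right child of B (depth 3)
Y: left child of Z (depth 4)
H: right child of F (depth 5)
T: left child of U (depth 4)
A: left child of B (depth 3)

A C H M R T V Y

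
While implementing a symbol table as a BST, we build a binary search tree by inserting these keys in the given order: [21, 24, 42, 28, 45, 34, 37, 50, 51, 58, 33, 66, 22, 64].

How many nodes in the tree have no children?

4

Insert 21: tree is empty, so 21 becomes the root.
Insert 24: 24 > 21 → go right. Place as right child of 21.
Insert 42: 42 > 21 → go right; 42 > 24 → go right. Place as right child of 24.
Insert 28: 28 > 21 → go right; 28 > 24 → go right; 28 < 42 → go left. Place as left child of 42.
Insert 45: 45 > 21 → go right; 45 > 24 → go right; 45 > 42 → go right. Place as right child of 42.
Insert 34: 34 > 21 → go right; 34 > 24 → go right; 34 < 42 → go left; 34 > 28 → go right. Place as right child of 28.
Insert 37: 37 > 21 → go right; 37 > 24 → go right; 37 < 42 → go left; 37 > 28 → go right; 37 > 34 → go right. Place as right child of 34.
Insert 50: 50 > 21 → go right; 50 > 24 → go right; 50 > 42 → go right; 50 > 45 → go right. Place as right child of 45.
Insert 51: 51 > 21 → go right; 51 > 24 → go right; 51 > 42 → go right; 51 > 45 → go right; 51 > 50 → go right. Place as right child of 50.
Insert 58: 58 > 21 → go right; 58 > 24 → go right; 58 > 42 → go right; 58 > 45 → go right; 58 > 50 → go right; 58 > 51 → go right. Place as right child of 51.
Insert 33: 33 > 21 → go right; 33 > 24 → go right; 33 < 42 → go left; 33 > 28 → go right; 33 < 34 → go left. Place as left child of 34.
Insert 66: 66 > 21 → go right; 66 > 24 → go right; 66 > 42 → go right; 66 > 45 → go right; 66 > 50 → go right; 66 > 51 → go right; 66 > 58 → go right. Place as right child of 58.
Insert 22: 22 > 21 → go right; 22 < 24 → go left. Place as left child of 24.
Insert 64: 64 > 21 → go right; 64 > 24 → go right; 64 > 42 → go right; 64 > 45 → go right; 64 > 50 → go right; 64 > 51 → go right; 64 > 58 → go right; 64 < 66 → go left. Place as left child of 66.

Leaves: 22, 33, 37, 64 — 4 in total.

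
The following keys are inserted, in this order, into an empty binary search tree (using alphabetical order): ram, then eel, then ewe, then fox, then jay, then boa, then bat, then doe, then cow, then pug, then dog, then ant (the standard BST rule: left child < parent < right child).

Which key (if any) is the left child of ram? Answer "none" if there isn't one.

eel

Insert ram: tree is empty, so ram becomes the root.
Insert eel: eel < ram → go left. Place as left child of ram.
Insert ewe: ewe < ram → go left; ewe > eel → go right. Place as right child of eel.
Insert fox: fox < ram → go left; fox > eel → go right; fox > ewe → go right. Place as right child of ewe.
Insert jay: jay < ram → go left; jay > eel → go right; jay > ewe → go right; jay > fox → go right. Place as right child of fox.
Insert boa: boa < ram → go left; boa < eel → go left. Place as left child of eel.
Insert bat: bat < ram → go left; bat < eel → go left; bat < boa → go left. Place as left child of boa.
Insert doe: doe < ram → go left; doe < eel → go left; doe > boa → go right. Place as right child of boa.
Insert cow: cow < ram → go left; cow < eel → go left; cow > boa → go right; cow < doe → go left. Place as left child of doe.
Insert pug: pug < ram → go left; pug > eel → go right; pug > ewe → go right; pug > fox → go right; pug > jay → go right. Place as right child of jay.
Insert dog: dog < ram → go left; dog < eel → go left; dog > boa → go right; dog > doe → go right. Place as right child of doe.
Insert ant: ant < ram → go left; ant < eel → go left; ant < boa → go left; ant < bat → go left. Place as left child of bat.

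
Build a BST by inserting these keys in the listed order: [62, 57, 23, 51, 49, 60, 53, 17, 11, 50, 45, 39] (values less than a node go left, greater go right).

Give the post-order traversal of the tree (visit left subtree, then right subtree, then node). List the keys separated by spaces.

11 17 39 45 50 49 53 51 23 60 57 62

Resulting structure (node: left, right):
  62: L=57, R=–
  57: L=23, R=60
  23: L=17, R=51
  51: L=49, R=53
  49: L=45, R=50
  60: L=–, R=–
  53: L=–, R=–
  17: L=11, R=–
  11: L=–, R=–
  50: L=–, R=–
  45: L=39, R=–
  39: L=–, R=–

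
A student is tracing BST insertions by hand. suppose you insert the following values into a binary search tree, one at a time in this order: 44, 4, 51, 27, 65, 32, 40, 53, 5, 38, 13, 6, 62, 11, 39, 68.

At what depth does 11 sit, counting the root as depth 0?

6

Resulting structure (node: left, right):
  44: L=4, R=51
  4: L=–, R=27
  51: L=–, R=65
  27: L=5, R=32
  65: L=53, R=68
  32: L=–, R=40
  40: L=38, R=–
  53: L=–, R=62
  5: L=–, R=13
  38: L=–, R=39
  13: L=6, R=–
  6: L=–, R=11
  62: L=–, R=–
  11: L=–, R=–
  39: L=–, R=–
  68: L=–, R=–

Path to 11: 44 → 4 → 27 → 5 → 13 → 6 → 11, which is 6 edges.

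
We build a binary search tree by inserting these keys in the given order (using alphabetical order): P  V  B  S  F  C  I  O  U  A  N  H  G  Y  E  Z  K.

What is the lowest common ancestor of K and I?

P: root
V: right child of P (depth 1)
B: left child of P (depth 1)
S: left child of V (depth 2)
F: right child of B (depth 2)
C: left child of F (depth 3)
I: right child of F (depth 3)
O: right child of I (depth 4)
U: right child of S (depth 3)
A: left child of B (depth 2)
N: left child of O (depth 5)
H: left child of I (depth 4)
G: left child of H (depth 5)
Y: right child of V (depth 2)
E: right child of C (depth 4)
Z: right child of Y (depth 3)
K: left child of N (depth 6)

Path to K: P → B → F → I → O → N → K
Path to I: P → B → F → I
I lies on both paths and is an ancestor of the other node.

I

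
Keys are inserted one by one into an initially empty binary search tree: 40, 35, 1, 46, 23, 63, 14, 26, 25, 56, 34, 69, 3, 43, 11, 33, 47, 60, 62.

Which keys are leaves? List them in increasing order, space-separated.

11 25 33 43 47 62 69

40: root
35: left child of 40 (depth 1)
1: left child of 35 (depth 2)
46: right child of 40 (depth 1)
23: right child of 1 (depth 3)
63: right child of 46 (depth 2)
14: left child of 23 (depth 4)
26: right child of 23 (depth 4)
25: left child of 26 (depth 5)
56: left child of 63 (depth 3)
34: right child of 26 (depth 5)
69: right child of 63 (depth 3)
3: left child of 14 (depth 5)
43: left child of 46 (depth 2)
11: right child of 3 (depth 6)
33: left child of 34 (depth 6)
47: left child of 56 (depth 4)
60: right child of 56 (depth 4)
62: right child of 60 (depth 5)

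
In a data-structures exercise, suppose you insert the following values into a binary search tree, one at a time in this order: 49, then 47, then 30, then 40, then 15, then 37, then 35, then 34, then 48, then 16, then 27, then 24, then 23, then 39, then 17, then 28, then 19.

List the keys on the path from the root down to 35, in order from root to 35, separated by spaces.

49: root
47: left child of 49 (depth 1)
30: left child of 47 (depth 2)
40: right child of 30 (depth 3)
15: left child of 30 (depth 3)
37: left child of 40 (depth 4)
35: left child of 37 (depth 5)
34: left child of 35 (depth 6)
48: right child of 47 (depth 2)
16: right child of 15 (depth 4)
27: right child of 16 (depth 5)
24: left child of 27 (depth 6)
23: left child of 24 (depth 7)
39: right child of 37 (depth 5)
17: left child of 23 (depth 8)
28: right child of 27 (depth 6)
19: right child of 17 (depth 9)

49 47 30 40 37 35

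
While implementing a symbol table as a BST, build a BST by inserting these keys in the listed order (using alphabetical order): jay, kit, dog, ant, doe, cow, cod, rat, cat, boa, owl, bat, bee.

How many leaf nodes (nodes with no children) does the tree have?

2

Insert jay: tree is empty, so jay becomes the root.
Insert kit: kit > jay → go right. Place as right child of jay.
Insert dog: dog < jay → go left. Place as left child of jay.
Insert ant: ant < jay → go left; ant < dog → go left. Place as left child of dog.
Insert doe: doe < jay → go left; doe < dog → go left; doe > ant → go right. Place as right child of ant.
Insert cow: cow < jay → go left; cow < dog → go left; cow > ant → go right; cow < doe → go left. Place as left child of doe.
Insert cod: cod < jay → go left; cod < dog → go left; cod > ant → go right; cod < doe → go left; cod < cow → go left. Place as left child of cow.
Insert rat: rat > jay → go right; rat > kit → go right. Place as right child of kit.
Insert cat: cat < jay → go left; cat < dog → go left; cat > ant → go right; cat < doe → go left; cat < cow → go left; cat < cod → go left. Place as left child of cod.
Insert boa: boa < jay → go left; boa < dog → go left; boa > ant → go right; boa < doe → go left; boa < cow → go left; boa < cod → go left; boa < cat → go left. Place as left child of cat.
Insert owl: owl > jay → go right; owl > kit → go right; owl < rat → go left. Place as left child of rat.
Insert bat: bat < jay → go left; bat < dog → go left; bat > ant → go right; bat < doe → go left; bat < cow → go left; bat < cod → go left; bat < cat → go left; bat < boa → go left. Place as left child of boa.
Insert bee: bee < jay → go left; bee < dog → go left; bee > ant → go right; bee < doe → go left; bee < cow → go left; bee < cod → go left; bee < cat → go left; bee < boa → go left; bee > bat → go right. Place as right child of bat.

Leaves: bee, owl — 2 in total.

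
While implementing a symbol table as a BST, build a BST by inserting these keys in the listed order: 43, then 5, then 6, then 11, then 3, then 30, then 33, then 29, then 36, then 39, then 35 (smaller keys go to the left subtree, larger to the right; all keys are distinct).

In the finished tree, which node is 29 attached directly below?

30

Insert 43: tree is empty, so 43 becomes the root.
Insert 5: 5 < 43 → go left. Place as left child of 43.
Insert 6: 6 < 43 → go left; 6 > 5 → go right. Place as right child of 5.
Insert 11: 11 < 43 → go left; 11 > 5 → go right; 11 > 6 → go right. Place as right child of 6.
Insert 3: 3 < 43 → go left; 3 < 5 → go left. Place as left child of 5.
Insert 30: 30 < 43 → go left; 30 > 5 → go right; 30 > 6 → go right; 30 > 11 → go right. Place as right child of 11.
Insert 33: 33 < 43 → go left; 33 > 5 → go right; 33 > 6 → go right; 33 > 11 → go right; 33 > 30 → go right. Place as right child of 30.
Insert 29: 29 < 43 → go left; 29 > 5 → go right; 29 > 6 → go right; 29 > 11 → go right; 29 < 30 → go left. Place as left child of 30.
Insert 36: 36 < 43 → go left; 36 > 5 → go right; 36 > 6 → go right; 36 > 11 → go right; 36 > 30 → go right; 36 > 33 → go right. Place as right child of 33.
Insert 39: 39 < 43 → go left; 39 > 5 → go right; 39 > 6 → go right; 39 > 11 → go right; 39 > 30 → go right; 39 > 33 → go right; 39 > 36 → go right. Place as right child of 36.
Insert 35: 35 < 43 → go left; 35 > 5 → go right; 35 > 6 → go right; 35 > 11 → go right; 35 > 30 → go right; 35 > 33 → go right; 35 < 36 → go left. Place as left child of 36.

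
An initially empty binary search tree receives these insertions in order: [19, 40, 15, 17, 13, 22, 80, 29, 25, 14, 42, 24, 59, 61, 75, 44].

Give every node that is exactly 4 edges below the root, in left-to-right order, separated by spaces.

25 59

Resulting structure (node: left, right):
  19: L=15, R=40
  40: L=22, R=80
  15: L=13, R=17
  17: L=–, R=–
  13: L=–, R=14
  22: L=–, R=29
  80: L=42, R=–
  29: L=25, R=–
  25: L=24, R=–
  14: L=–, R=–
  42: L=–, R=59
  24: L=–, R=–
  59: L=44, R=61
  61: L=–, R=75
  75: L=–, R=–
  44: L=–, R=–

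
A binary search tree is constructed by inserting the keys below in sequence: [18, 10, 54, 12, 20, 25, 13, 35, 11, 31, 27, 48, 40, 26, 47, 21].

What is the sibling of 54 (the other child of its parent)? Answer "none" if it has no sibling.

10

18: root
10: left child of 18 (depth 1)
54: right child of 18 (depth 1)
12: right child of 10 (depth 2)
20: left child of 54 (depth 2)
25: right child of 20 (depth 3)
13: right child of 12 (depth 3)
35: right child of 25 (depth 4)
11: left child of 12 (depth 3)
31: left child of 35 (depth 5)
27: left child of 31 (depth 6)
48: right child of 35 (depth 5)
40: left child of 48 (depth 6)
26: left child of 27 (depth 7)
47: right child of 40 (depth 7)
21: left child of 25 (depth 4)

54's parent is 18; the other child of 18 is 10.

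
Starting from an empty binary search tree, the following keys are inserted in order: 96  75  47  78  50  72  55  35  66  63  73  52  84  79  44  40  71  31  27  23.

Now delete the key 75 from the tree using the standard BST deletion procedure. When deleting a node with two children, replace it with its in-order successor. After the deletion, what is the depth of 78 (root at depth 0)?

Insert 96: tree is empty, so 96 becomes the root.
Insert 75: 75 < 96 → go left. Place as left child of 96.
Insert 47: 47 < 96 → go left; 47 < 75 → go left. Place as left child of 75.
Insert 78: 78 < 96 → go left; 78 > 75 → go right. Place as right child of 75.
Insert 50: 50 < 96 → go left; 50 < 75 → go left; 50 > 47 → go right. Place as right child of 47.
Insert 72: 72 < 96 → go left; 72 < 75 → go left; 72 > 47 → go right; 72 > 50 → go right. Place as right child of 50.
Insert 55: 55 < 96 → go left; 55 < 75 → go left; 55 > 47 → go right; 55 > 50 → go right; 55 < 72 → go left. Place as left child of 72.
Insert 35: 35 < 96 → go left; 35 < 75 → go left; 35 < 47 → go left. Place as left child of 47.
Insert 66: 66 < 96 → go left; 66 < 75 → go left; 66 > 47 → go right; 66 > 50 → go right; 66 < 72 → go left; 66 > 55 → go right. Place as right child of 55.
Insert 63: 63 < 96 → go left; 63 < 75 → go left; 63 > 47 → go right; 63 > 50 → go right; 63 < 72 → go left; 63 > 55 → go right; 63 < 66 → go left. Place as left child of 66.
Insert 73: 73 < 96 → go left; 73 < 75 → go left; 73 > 47 → go right; 73 > 50 → go right; 73 > 72 → go right. Place as right child of 72.
Insert 52: 52 < 96 → go left; 52 < 75 → go left; 52 > 47 → go right; 52 > 50 → go right; 52 < 72 → go left; 52 < 55 → go left. Place as left child of 55.
Insert 84: 84 < 96 → go left; 84 > 75 → go right; 84 > 78 → go right. Place as right child of 78.
Insert 79: 79 < 96 → go left; 79 > 75 → go right; 79 > 78 → go right; 79 < 84 → go left. Place as left child of 84.
Insert 44: 44 < 96 → go left; 44 < 75 → go left; 44 < 47 → go left; 44 > 35 → go right. Place as right child of 35.
Insert 40: 40 < 96 → go left; 40 < 75 → go left; 40 < 47 → go left; 40 > 35 → go right; 40 < 44 → go left. Place as left child of 44.
Insert 71: 71 < 96 → go left; 71 < 75 → go left; 71 > 47 → go right; 71 > 50 → go right; 71 < 72 → go left; 71 > 55 → go right; 71 > 66 → go right. Place as right child of 66.
Insert 31: 31 < 96 → go left; 31 < 75 → go left; 31 < 47 → go left; 31 < 35 → go left. Place as left child of 35.
Insert 27: 27 < 96 → go left; 27 < 75 → go left; 27 < 47 → go left; 27 < 35 → go left; 27 < 31 → go left. Place as left child of 31.
Insert 23: 23 < 96 → go left; 23 < 75 → go left; 23 < 47 → go left; 23 < 35 → go left; 23 < 31 → go left; 23 < 27 → go left. Place as left child of 27.

Delete 75 (two children — replace with in-order successor).
After deletion, path to 78: 96 → 78.

1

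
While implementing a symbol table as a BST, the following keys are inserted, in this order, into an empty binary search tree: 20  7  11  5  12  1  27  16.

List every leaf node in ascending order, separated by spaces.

Resulting structure (node: left, right):
  20: L=7, R=27
  7: L=5, R=11
  11: L=–, R=12
  5: L=1, R=–
  12: L=–, R=16
  1: L=–, R=–
  27: L=–, R=–
  16: L=–, R=–

1 16 27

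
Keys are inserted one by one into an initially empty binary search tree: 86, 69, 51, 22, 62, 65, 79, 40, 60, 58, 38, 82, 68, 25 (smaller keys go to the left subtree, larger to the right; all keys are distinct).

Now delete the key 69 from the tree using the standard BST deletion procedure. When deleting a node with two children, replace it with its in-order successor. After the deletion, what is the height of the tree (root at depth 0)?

6

86: root
69: left child of 86 (depth 1)
51: left child of 69 (depth 2)
22: left child of 51 (depth 3)
62: right child of 51 (depth 3)
65: right child of 62 (depth 4)
79: right child of 69 (depth 2)
40: right child of 22 (depth 4)
60: left child of 62 (depth 4)
58: left child of 60 (depth 5)
38: left child of 40 (depth 5)
82: right child of 79 (depth 3)
68: right child of 65 (depth 5)
25: left child of 38 (depth 6)

Delete 69 (two children — replace with in-order successor).
After deletion, deepest node is 25 at depth 6.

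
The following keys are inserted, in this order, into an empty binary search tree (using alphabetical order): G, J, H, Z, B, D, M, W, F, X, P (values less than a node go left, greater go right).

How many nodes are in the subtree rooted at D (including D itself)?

2

Insert G: tree is empty, so G becomes the root.
Insert J: J > G → go right. Place as right child of G.
Insert H: H > G → go right; H < J → go left. Place as left child of J.
Insert Z: Z > G → go right; Z > J → go right. Place as right child of J.
Insert B: B < G → go left. Place as left child of G.
Insert D: D < G → go left; D > B → go right. Place as right child of B.
Insert M: M > G → go right; M > J → go right; M < Z → go left. Place as left child of Z.
Insert W: W > G → go right; W > J → go right; W < Z → go left; W > M → go right. Place as right child of M.
Insert F: F < G → go left; F > B → go right; F > D → go right. Place as right child of D.
Insert X: X > G → go right; X > J → go right; X < Z → go left; X > M → go right; X > W → go right. Place as right child of W.
Insert P: P > G → go right; P > J → go right; P < Z → go left; P > M → go right; P < W → go left. Place as left child of W.

Subtree rooted at D contains: D, F — 2 nodes.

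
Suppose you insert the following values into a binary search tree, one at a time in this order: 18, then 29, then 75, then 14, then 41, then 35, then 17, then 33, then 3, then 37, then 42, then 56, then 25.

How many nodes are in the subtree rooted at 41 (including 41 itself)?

6

Insert 18: tree is empty, so 18 becomes the root.
Insert 29: 29 > 18 → go right. Place as right child of 18.
Insert 75: 75 > 18 → go right; 75 > 29 → go right. Place as right child of 29.
Insert 14: 14 < 18 → go left. Place as left child of 18.
Insert 41: 41 > 18 → go right; 41 > 29 → go right; 41 < 75 → go left. Place as left child of 75.
Insert 35: 35 > 18 → go right; 35 > 29 → go right; 35 < 75 → go left; 35 < 41 → go left. Place as left child of 41.
Insert 17: 17 < 18 → go left; 17 > 14 → go right. Place as right child of 14.
Insert 33: 33 > 18 → go right; 33 > 29 → go right; 33 < 75 → go left; 33 < 41 → go left; 33 < 35 → go left. Place as left child of 35.
Insert 3: 3 < 18 → go left; 3 < 14 → go left. Place as left child of 14.
Insert 37: 37 > 18 → go right; 37 > 29 → go right; 37 < 75 → go left; 37 < 41 → go left; 37 > 35 → go right. Place as right child of 35.
Insert 42: 42 > 18 → go right; 42 > 29 → go right; 42 < 75 → go left; 42 > 41 → go right. Place as right child of 41.
Insert 56: 56 > 18 → go right; 56 > 29 → go right; 56 < 75 → go left; 56 > 41 → go right; 56 > 42 → go right. Place as right child of 42.
Insert 25: 25 > 18 → go right; 25 < 29 → go left. Place as left child of 29.

Subtree rooted at 41 contains: 41, 35, 33, 37, 42, 56 — 6 nodes.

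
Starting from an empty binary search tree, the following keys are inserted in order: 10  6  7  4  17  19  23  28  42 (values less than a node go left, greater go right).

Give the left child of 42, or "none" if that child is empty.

none

10: root
6: left child of 10 (depth 1)
7: right child of 6 (depth 2)
4: left child of 6 (depth 2)
17: right child of 10 (depth 1)
19: right child of 17 (depth 2)
23: right child of 19 (depth 3)
28: right child of 23 (depth 4)
42: right child of 28 (depth 5)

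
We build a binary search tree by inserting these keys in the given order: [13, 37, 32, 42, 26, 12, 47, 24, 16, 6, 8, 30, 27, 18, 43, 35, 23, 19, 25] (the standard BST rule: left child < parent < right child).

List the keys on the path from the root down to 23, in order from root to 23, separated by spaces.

13: root
37: right child of 13 (depth 1)
32: left child of 37 (depth 2)
42: right child of 37 (depth 2)
26: left child of 32 (depth 3)
12: left child of 13 (depth 1)
47: right child of 42 (depth 3)
24: left child of 26 (depth 4)
16: left child of 24 (depth 5)
6: left child of 12 (depth 2)
8: right child of 6 (depth 3)
30: right child of 26 (depth 4)
27: left child of 30 (depth 5)
18: right child of 16 (depth 6)
43: left child of 47 (depth 4)
35: right child of 32 (depth 3)
23: right child of 18 (depth 7)
19: left child of 23 (depth 8)
25: right child of 24 (depth 5)

13 37 32 26 24 16 18 23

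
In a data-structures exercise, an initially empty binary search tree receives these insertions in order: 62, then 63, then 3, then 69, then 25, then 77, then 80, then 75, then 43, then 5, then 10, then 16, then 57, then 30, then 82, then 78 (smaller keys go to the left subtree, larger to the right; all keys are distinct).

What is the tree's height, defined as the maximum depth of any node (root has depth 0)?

Resulting structure (node: left, right):
  62: L=3, R=63
  63: L=–, R=69
  3: L=–, R=25
  69: L=–, R=77
  25: L=5, R=43
  77: L=75, R=80
  80: L=78, R=82
  75: L=–, R=–
  43: L=30, R=57
  5: L=–, R=10
  10: L=–, R=16
  16: L=–, R=–
  57: L=–, R=–
  30: L=–, R=–
  82: L=–, R=–
  78: L=–, R=–

The deepest node is 16 at depth 5.

5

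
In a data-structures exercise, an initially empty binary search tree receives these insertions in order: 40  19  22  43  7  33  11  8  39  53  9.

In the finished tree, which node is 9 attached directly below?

8

Insert 40: tree is empty, so 40 becomes the root.
Insert 19: 19 < 40 → go left. Place as left child of 40.
Insert 22: 22 < 40 → go left; 22 > 19 → go right. Place as right child of 19.
Insert 43: 43 > 40 → go right. Place as right child of 40.
Insert 7: 7 < 40 → go left; 7 < 19 → go left. Place as left child of 19.
Insert 33: 33 < 40 → go left; 33 > 19 → go right; 33 > 22 → go right. Place as right child of 22.
Insert 11: 11 < 40 → go left; 11 < 19 → go left; 11 > 7 → go right. Place as right child of 7.
Insert 8: 8 < 40 → go left; 8 < 19 → go left; 8 > 7 → go right; 8 < 11 → go left. Place as left child of 11.
Insert 39: 39 < 40 → go left; 39 > 19 → go right; 39 > 22 → go right; 39 > 33 → go right. Place as right child of 33.
Insert 53: 53 > 40 → go right; 53 > 43 → go right. Place as right child of 43.
Insert 9: 9 < 40 → go left; 9 < 19 → go left; 9 > 7 → go right; 9 < 11 → go left; 9 > 8 → go right. Place as right child of 8.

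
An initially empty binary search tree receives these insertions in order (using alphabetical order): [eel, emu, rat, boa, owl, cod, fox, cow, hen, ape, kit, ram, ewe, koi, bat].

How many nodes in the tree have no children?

5

Resulting structure (node: left, right):
  eel: L=boa, R=emu
  emu: L=–, R=rat
  rat: L=owl, R=–
  boa: L=ape, R=cod
  owl: L=fox, R=ram
  cod: L=–, R=cow
  fox: L=ewe, R=hen
  cow: L=–, R=–
  hen: L=–, R=kit
  ape: L=–, R=bat
  kit: L=–, R=koi
  ram: L=–, R=–
  ewe: L=–, R=–
  koi: L=–, R=–
  bat: L=–, R=–

Leaves: bat, cow, ewe, koi, ram — 5 in total.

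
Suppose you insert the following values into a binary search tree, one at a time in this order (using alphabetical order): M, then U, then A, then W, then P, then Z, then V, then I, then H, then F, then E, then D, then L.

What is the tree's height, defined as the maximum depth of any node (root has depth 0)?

Insert M: tree is empty, so M becomes the root.
Insert U: U > M → go right. Place as right child of M.
Insert A: A < M → go left. Place as left child of M.
Insert W: W > M → go right; W > U → go right. Place as right child of U.
Insert P: P > M → go right; P < U → go left. Place as left child of U.
Insert Z: Z > M → go right; Z > U → go right; Z > W → go right. Place as right child of W.
Insert V: V > M → go right; V > U → go right; V < W → go left. Place as left child of W.
Insert I: I < M → go left; I > A → go right. Place as right child of A.
Insert H: H < M → go left; H > A → go right; H < I → go left. Place as left child of I.
Insert F: F < M → go left; F > A → go right; F < I → go left; F < H → go left. Place as left child of H.
Insert E: E < M → go left; E > A → go right; E < I → go left; E < H → go left; E < F → go left. Place as left child of F.
Insert D: D < M → go left; D > A → go right; D < I → go left; D < H → go left; D < F → go left; D < E → go left. Place as left child of E.
Insert L: L < M → go left; L > A → go right; L > I → go right. Place as right child of I.

The deepest node is D at depth 6.

6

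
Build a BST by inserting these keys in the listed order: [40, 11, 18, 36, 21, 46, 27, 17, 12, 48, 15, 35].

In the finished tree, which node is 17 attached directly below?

18

40: root
11: left child of 40 (depth 1)
18: right child of 11 (depth 2)
36: right child of 18 (depth 3)
21: left child of 36 (depth 4)
46: right child of 40 (depth 1)
27: right child of 21 (depth 5)
17: left child of 18 (depth 3)
12: left child of 17 (depth 4)
48: right child of 46 (depth 2)
15: right child of 12 (depth 5)
35: right child of 27 (depth 6)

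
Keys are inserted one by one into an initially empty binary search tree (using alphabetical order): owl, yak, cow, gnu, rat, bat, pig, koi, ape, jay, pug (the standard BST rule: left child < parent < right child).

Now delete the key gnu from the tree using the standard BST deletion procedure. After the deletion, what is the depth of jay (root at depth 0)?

Resulting structure (node: left, right):
  owl: L=cow, R=yak
  yak: L=rat, R=–
  cow: L=bat, R=gnu
  gnu: L=–, R=koi
  rat: L=pig, R=–
  bat: L=ape, R=–
  pig: L=–, R=pug
  koi: L=jay, R=–
  ape: L=–, R=–
  jay: L=–, R=–
  pug: L=–, R=–

Delete gnu (at most one child — splice it out).
After deletion, path to jay: owl → cow → koi → jay.

3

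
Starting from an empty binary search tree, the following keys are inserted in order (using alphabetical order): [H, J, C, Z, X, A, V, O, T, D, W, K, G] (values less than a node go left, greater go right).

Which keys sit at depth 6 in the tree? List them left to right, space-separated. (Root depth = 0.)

K T

Resulting structure (node: left, right):
  H: L=C, R=J
  J: L=–, R=Z
  C: L=A, R=D
  Z: L=X, R=–
  X: L=V, R=–
  A: L=–, R=–
  V: L=O, R=W
  O: L=K, R=T
  T: L=–, R=–
  D: L=–, R=G
  W: L=–, R=–
  K: L=–, R=–
  G: L=–, R=–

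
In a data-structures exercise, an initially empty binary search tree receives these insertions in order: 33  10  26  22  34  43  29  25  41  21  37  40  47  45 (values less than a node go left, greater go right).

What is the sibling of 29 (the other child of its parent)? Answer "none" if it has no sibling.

33: root
10: left child of 33 (depth 1)
26: right child of 10 (depth 2)
22: left child of 26 (depth 3)
34: right child of 33 (depth 1)
43: right child of 34 (depth 2)
29: right child of 26 (depth 3)
25: right child of 22 (depth 4)
41: left child of 43 (depth 3)
21: left child of 22 (depth 4)
37: left child of 41 (depth 4)
40: right child of 37 (depth 5)
47: right child of 43 (depth 3)
45: left child of 47 (depth 4)

29's parent is 26; the other child of 26 is 22.

22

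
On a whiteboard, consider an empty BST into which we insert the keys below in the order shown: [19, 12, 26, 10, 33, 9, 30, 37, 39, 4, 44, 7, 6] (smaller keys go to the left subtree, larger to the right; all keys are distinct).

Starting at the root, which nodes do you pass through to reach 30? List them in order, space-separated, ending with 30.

19 26 33 30

Insert 19: tree is empty, so 19 becomes the root.
Insert 12: 12 < 19 → go left. Place as left child of 19.
Insert 26: 26 > 19 → go right. Place as right child of 19.
Insert 10: 10 < 19 → go left; 10 < 12 → go left. Place as left child of 12.
Insert 33: 33 > 19 → go right; 33 > 26 → go right. Place as right child of 26.
Insert 9: 9 < 19 → go left; 9 < 12 → go left; 9 < 10 → go left. Place as left child of 10.
Insert 30: 30 > 19 → go right; 30 > 26 → go right; 30 < 33 → go left. Place as left child of 33.
Insert 37: 37 > 19 → go right; 37 > 26 → go right; 37 > 33 → go right. Place as right child of 33.
Insert 39: 39 > 19 → go right; 39 > 26 → go right; 39 > 33 → go right; 39 > 37 → go right. Place as right child of 37.
Insert 4: 4 < 19 → go left; 4 < 12 → go left; 4 < 10 → go left; 4 < 9 → go left. Place as left child of 9.
Insert 44: 44 > 19 → go right; 44 > 26 → go right; 44 > 33 → go right; 44 > 37 → go right; 44 > 39 → go right. Place as right child of 39.
Insert 7: 7 < 19 → go left; 7 < 12 → go left; 7 < 10 → go left; 7 < 9 → go left; 7 > 4 → go right. Place as right child of 4.
Insert 6: 6 < 19 → go left; 6 < 12 → go left; 6 < 10 → go left; 6 < 9 → go left; 6 > 4 → go right; 6 < 7 → go left. Place as left child of 7.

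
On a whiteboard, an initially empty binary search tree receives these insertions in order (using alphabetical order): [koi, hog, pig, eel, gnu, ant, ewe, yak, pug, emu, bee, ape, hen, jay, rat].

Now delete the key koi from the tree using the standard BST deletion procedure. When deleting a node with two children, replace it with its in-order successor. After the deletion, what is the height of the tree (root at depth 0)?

koi: root
hog: left child of koi (depth 1)
pig: right child of koi (depth 1)
eel: left child of hog (depth 2)
gnu: right child of eel (depth 3)
ant: left child of eel (depth 3)
ewe: left child of gnu (depth 4)
yak: right child of pig (depth 2)
pug: left child of yak (depth 3)
emu: left child of ewe (depth 5)
bee: right child of ant (depth 4)
ape: left child of bee (depth 5)
hen: right child of gnu (depth 4)
jay: right child of hog (depth 2)
rat: right child of pug (depth 4)

Delete koi (two children — replace with in-order successor).
After deletion, deepest node is emu at depth 5.

5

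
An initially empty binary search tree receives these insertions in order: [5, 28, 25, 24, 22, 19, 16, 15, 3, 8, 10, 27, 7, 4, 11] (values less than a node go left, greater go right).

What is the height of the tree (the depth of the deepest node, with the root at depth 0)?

10

Resulting structure (node: left, right):
  5: L=3, R=28
  28: L=25, R=–
  25: L=24, R=27
  24: L=22, R=–
  22: L=19, R=–
  19: L=16, R=–
  16: L=15, R=–
  15: L=8, R=–
  3: L=–, R=4
  8: L=7, R=10
  10: L=–, R=11
  27: L=–, R=–
  7: L=–, R=–
  4: L=–, R=–
  11: L=–, R=–

The deepest node is 11 at depth 10.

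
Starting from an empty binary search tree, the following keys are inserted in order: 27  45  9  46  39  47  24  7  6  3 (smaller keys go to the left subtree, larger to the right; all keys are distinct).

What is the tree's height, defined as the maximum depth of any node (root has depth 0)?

4

27: root
45: right child of 27 (depth 1)
9: left child of 27 (depth 1)
46: right child of 45 (depth 2)
39: left child of 45 (depth 2)
47: right child of 46 (depth 3)
24: right child of 9 (depth 2)
7: left child of 9 (depth 2)
6: left child of 7 (depth 3)
3: left child of 6 (depth 4)

The deepest node is 3 at depth 4.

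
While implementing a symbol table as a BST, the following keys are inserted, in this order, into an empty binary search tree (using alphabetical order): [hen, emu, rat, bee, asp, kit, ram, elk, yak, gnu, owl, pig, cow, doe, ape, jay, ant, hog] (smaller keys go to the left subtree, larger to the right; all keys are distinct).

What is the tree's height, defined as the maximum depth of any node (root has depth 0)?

5

Insert hen: tree is empty, so hen becomes the root.
Insert emu: emu < hen → go left. Place as left child of hen.
Insert rat: rat > hen → go right. Place as right child of hen.
Insert bee: bee < hen → go left; bee < emu → go left. Place as left child of emu.
Insert asp: asp < hen → go left; asp < emu → go left; asp < bee → go left. Place as left child of bee.
Insert kit: kit > hen → go right; kit < rat → go left. Place as left child of rat.
Insert ram: ram > hen → go right; ram < rat → go left; ram > kit → go right. Place as right child of kit.
Insert elk: elk < hen → go left; elk < emu → go left; elk > bee → go right. Place as right child of bee.
Insert yak: yak > hen → go right; yak > rat → go right. Place as right child of rat.
Insert gnu: gnu < hen → go left; gnu > emu → go right. Place as right child of emu.
Insert owl: owl > hen → go right; owl < rat → go left; owl > kit → go right; owl < ram → go left. Place as left child of ram.
Insert pig: pig > hen → go right; pig < rat → go left; pig > kit → go right; pig < ram → go left; pig > owl → go right. Place as right child of owl.
Insert cow: cow < hen → go left; cow < emu → go left; cow > bee → go right; cow < elk → go left. Place as left child of elk.
Insert doe: doe < hen → go left; doe < emu → go left; doe > bee → go right; doe < elk → go left; doe > cow → go right. Place as right child of cow.
Insert ape: ape < hen → go left; ape < emu → go left; ape < bee → go left; ape < asp → go left. Place as left child of asp.
Insert jay: jay > hen → go right; jay < rat → go left; jay < kit → go left. Place as left child of kit.
Insert ant: ant < hen → go left; ant < emu → go left; ant < bee → go left; ant < asp → go left; ant < ape → go left. Place as left child of ape.
Insert hog: hog > hen → go right; hog < rat → go left; hog < kit → go left; hog < jay → go left. Place as left child of jay.

The deepest node is pig at depth 5.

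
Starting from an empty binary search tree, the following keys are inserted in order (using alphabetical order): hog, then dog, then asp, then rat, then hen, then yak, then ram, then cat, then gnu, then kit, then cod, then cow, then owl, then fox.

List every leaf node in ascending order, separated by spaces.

cow fox owl yak

Insert hog: tree is empty, so hog becomes the root.
Insert dog: dog < hog → go left. Place as left child of hog.
Insert asp: asp < hog → go left; asp < dog → go left. Place as left child of dog.
Insert rat: rat > hog → go right. Place as right child of hog.
Insert hen: hen < hog → go left; hen > dog → go right. Place as right child of dog.
Insert yak: yak > hog → go right; yak > rat → go right. Place as right child of rat.
Insert ram: ram > hog → go right; ram < rat → go left. Place as left child of rat.
Insert cat: cat < hog → go left; cat < dog → go left; cat > asp → go right. Place as right child of asp.
Insert gnu: gnu < hog → go left; gnu > dog → go right; gnu < hen → go left. Place as left child of hen.
Insert kit: kit > hog → go right; kit < rat → go left; kit < ram → go left. Place as left child of ram.
Insert cod: cod < hog → go left; cod < dog → go left; cod > asp → go right; cod > cat → go right. Place as right child of cat.
Insert cow: cow < hog → go left; cow < dog → go left; cow > asp → go right; cow > cat → go right; cow > cod → go right. Place as right child of cod.
Insert owl: owl > hog → go right; owl < rat → go left; owl < ram → go left; owl > kit → go right. Place as right child of kit.
Insert fox: fox < hog → go left; fox > dog → go right; fox < hen → go left; fox < gnu → go left. Place as left child of gnu.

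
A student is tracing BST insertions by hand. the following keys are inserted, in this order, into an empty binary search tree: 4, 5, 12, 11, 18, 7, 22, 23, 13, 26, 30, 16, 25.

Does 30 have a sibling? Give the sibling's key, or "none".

Insert 4: tree is empty, so 4 becomes the root.
Insert 5: 5 > 4 → go right. Place as right child of 4.
Insert 12: 12 > 4 → go right; 12 > 5 → go right. Place as right child of 5.
Insert 11: 11 > 4 → go right; 11 > 5 → go right; 11 < 12 → go left. Place as left child of 12.
Insert 18: 18 > 4 → go right; 18 > 5 → go right; 18 > 12 → go right. Place as right child of 12.
Insert 7: 7 > 4 → go right; 7 > 5 → go right; 7 < 12 → go left; 7 < 11 → go left. Place as left child of 11.
Insert 22: 22 > 4 → go right; 22 > 5 → go right; 22 > 12 → go right; 22 > 18 → go right. Place as right child of 18.
Insert 23: 23 > 4 → go right; 23 > 5 → go right; 23 > 12 → go right; 23 > 18 → go right; 23 > 22 → go right. Place as right child of 22.
Insert 13: 13 > 4 → go right; 13 > 5 → go right; 13 > 12 → go right; 13 < 18 → go left. Place as left child of 18.
Insert 26: 26 > 4 → go right; 26 > 5 → go right; 26 > 12 → go right; 26 > 18 → go right; 26 > 22 → go right; 26 > 23 → go right. Place as right child of 23.
Insert 30: 30 > 4 → go right; 30 > 5 → go right; 30 > 12 → go right; 30 > 18 → go right; 30 > 22 → go right; 30 > 23 → go right; 30 > 26 → go right. Place as right child of 26.
Insert 16: 16 > 4 → go right; 16 > 5 → go right; 16 > 12 → go right; 16 < 18 → go left; 16 > 13 → go right. Place as right child of 13.
Insert 25: 25 > 4 → go right; 25 > 5 → go right; 25 > 12 → go right; 25 > 18 → go right; 25 > 22 → go right; 25 > 23 → go right; 25 < 26 → go left. Place as left child of 26.

30's parent is 26; the other child of 26 is 25.

25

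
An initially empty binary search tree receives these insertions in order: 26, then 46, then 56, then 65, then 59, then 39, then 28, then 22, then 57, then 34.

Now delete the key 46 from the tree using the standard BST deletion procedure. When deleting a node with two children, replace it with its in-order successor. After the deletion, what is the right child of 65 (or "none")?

Insert 26: tree is empty, so 26 becomes the root.
Insert 46: 46 > 26 → go right. Place as right child of 26.
Insert 56: 56 > 26 → go right; 56 > 46 → go right. Place as right child of 46.
Insert 65: 65 > 26 → go right; 65 > 46 → go right; 65 > 56 → go right. Place as right child of 56.
Insert 59: 59 > 26 → go right; 59 > 46 → go right; 59 > 56 → go right; 59 < 65 → go left. Place as left child of 65.
Insert 39: 39 > 26 → go right; 39 < 46 → go left. Place as left child of 46.
Insert 28: 28 > 26 → go right; 28 < 46 → go left; 28 < 39 → go left. Place as left child of 39.
Insert 22: 22 < 26 → go left. Place as left child of 26.
Insert 57: 57 > 26 → go right; 57 > 46 → go right; 57 > 56 → go right; 57 < 65 → go left; 57 < 59 → go left. Place as left child of 59.
Insert 34: 34 > 26 → go right; 34 < 46 → go left; 34 < 39 → go left; 34 > 28 → go right. Place as right child of 28.

Delete 46 (two children — replace with in-order successor).
After deletion, 65's right child: none.

none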